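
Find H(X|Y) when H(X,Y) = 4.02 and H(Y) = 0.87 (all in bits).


H(X|Y) = H(X,Y) - H(Y) = 4.02 - 0.87 = 3.15

3.15 bits


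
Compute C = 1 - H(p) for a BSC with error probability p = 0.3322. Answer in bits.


H(p) = -p*log2(p) - (1-p)*log2(1-p) = -0.3322*log2(0.3322) - 0.6678*log2(0.6678) = 0.528157 + 0.389002 = 0.9172. C = 1 - H(p) = 1 - 0.9172 = 0.0828

0.0828 bits


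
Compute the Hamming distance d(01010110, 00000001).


Count differing positions: . ^ . ^ . ^ ^ ^ = 5 differences

5


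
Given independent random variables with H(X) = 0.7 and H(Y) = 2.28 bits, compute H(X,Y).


For independent variables, H(X,Y) = H(X) + H(Y) = 0.7 + 2.28 = 2.98

2.98 bits


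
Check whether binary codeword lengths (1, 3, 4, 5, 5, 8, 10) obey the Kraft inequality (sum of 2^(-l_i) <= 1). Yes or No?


Kraft sum = sum(2^(-l_i)) = 0.7549, need <= 1. Result: satisfied (a binary prefix-free code with these lengths exists)

Yes


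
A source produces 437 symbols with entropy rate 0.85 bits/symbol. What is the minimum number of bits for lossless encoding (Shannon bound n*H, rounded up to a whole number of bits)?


Minimum bits >= n * H = 437 * 0.85 = 371.45, rounded up to a whole number of bits = 372

372 bits


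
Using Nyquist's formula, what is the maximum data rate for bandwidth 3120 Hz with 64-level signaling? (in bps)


Rate = 2 * B * log2(M) = 2 * 3120 * 6.0 = 37440.0

37440.0 bps


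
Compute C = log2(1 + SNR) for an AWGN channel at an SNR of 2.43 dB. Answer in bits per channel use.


SNR_linear = 10^(2.43/10) = 1.7498; C = log2(1 + SNR_linear) = log2(1 + 1.7498) = 1.4594

1.4594 bits/channel use


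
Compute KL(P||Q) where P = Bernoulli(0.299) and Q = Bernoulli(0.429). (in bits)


KL = p*log2(p/q) + (1-p)*log2((1-p)/(1-q)) = 0.299*log2(0.299/0.429) + 0.701*log2(0.701/0.571) = 0.0517

0.0517 bits


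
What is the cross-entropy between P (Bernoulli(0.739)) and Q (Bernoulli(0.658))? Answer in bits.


H(P,Q) = -p*log2(q) - (1-p)*log2(1-q). -0.739*log2(0.658) = 0.446238; -0.261*log2(0.342) = 0.404010. H(P,Q) = 0.446238 + 0.404010 = 0.8502

0.8502 bits


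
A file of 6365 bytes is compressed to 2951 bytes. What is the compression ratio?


Ratio = original / compressed = 6365 / 2951 = 2.1569

2.1569


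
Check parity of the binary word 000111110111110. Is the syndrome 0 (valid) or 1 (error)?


Syndrome = XOR of all bits = 0 XOR 0 XOR 0 XOR 1 XOR 1 XOR 1 XOR 1 XOR 1 XOR 0 XOR 1 XOR 1 XOR 1 XOR 1 XOR 1 XOR 0 = 0

0


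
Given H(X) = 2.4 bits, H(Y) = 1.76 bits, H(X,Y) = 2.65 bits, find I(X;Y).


I(X;Y) = H(X) + H(Y) - H(X,Y) = 2.4 + 1.76 - 2.65 = 1.51

1.51 bits


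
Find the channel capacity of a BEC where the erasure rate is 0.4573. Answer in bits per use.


C = 1 - epsilon = 1 - 0.4573 = 0.5427

0.5427 bits


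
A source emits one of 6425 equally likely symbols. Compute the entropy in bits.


H = log2(n) = log2(6425) = 12.6495

12.6495 bits


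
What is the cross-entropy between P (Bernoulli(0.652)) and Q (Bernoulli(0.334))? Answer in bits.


H(P,Q) = -p*log2(q) - (1-p)*log2(1-q). -0.652*log2(0.334) = 1.031516; -0.348*log2(0.666) = 0.204069. H(P,Q) = 1.031516 + 0.204069 = 1.2356

1.2356 bits


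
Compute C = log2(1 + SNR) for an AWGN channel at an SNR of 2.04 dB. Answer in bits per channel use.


SNR_linear = 10^(2.04/10) = 1.5996; C = log2(1 + SNR_linear) = log2(1 + 1.5996) = 1.3783

1.3783 bits/channel use


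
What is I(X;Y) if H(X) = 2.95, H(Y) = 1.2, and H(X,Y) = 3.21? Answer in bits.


I(X;Y) = H(X) + H(Y) - H(X,Y) = 2.95 + 1.2 - 3.21 = 0.94

0.94 bits


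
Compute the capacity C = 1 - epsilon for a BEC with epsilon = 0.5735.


C = 1 - epsilon = 1 - 0.5735 = 0.4265

0.4265 bits


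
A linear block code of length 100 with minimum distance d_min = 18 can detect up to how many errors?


Detection capability = d_min - 1 = 18 - 1 = 17

17 errors


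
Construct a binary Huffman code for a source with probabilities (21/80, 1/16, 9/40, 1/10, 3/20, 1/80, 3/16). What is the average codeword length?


Huffman construction (repeatedly merge the two least-probable nodes; each merge adds 1 bit to every symbol beneath it): 1/80 + 1/16 = 3/40; 3/40 + 1/10 = 7/40; 3/20 + 7/40 = 13/40; 3/16 + 9/40 = 33/80; 21/80 + 13/40 = 47/80; 33/80 + 47/80 = 1. Resulting codeword lengths (in the order the probabilities were given): (2, 5, 2, 4, 3, 5, 2). L_avg = sum(p_i * l_i) = 21/80*2 + 1/16*5 + 9/40*2 + 1/10*4 + 3/20*3 + 1/80*5 + 3/16*2 = 103/40 = 2.575

2.575 bits


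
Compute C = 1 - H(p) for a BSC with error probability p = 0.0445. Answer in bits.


H(p) = -p*log2(p) - (1-p)*log2(1-p) = -0.0445*log2(0.0445) - 0.9555*log2(0.9555) = 0.199807 + 0.062750 = 0.2626. C = 1 - H(p) = 1 - 0.2626 = 0.7374

0.7374 bits


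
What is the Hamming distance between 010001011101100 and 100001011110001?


Count differing positions: ^ ^ . . . . . . . . ^ ^ ^ . ^ = 6 differences

6


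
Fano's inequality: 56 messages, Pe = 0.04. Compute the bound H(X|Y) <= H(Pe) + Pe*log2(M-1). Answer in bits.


H(Pe) = -Pe*log2(Pe) - (1-Pe)*log2(1-Pe) = -0.04*log2(0.04) - 0.96*log2(0.96) = 0.185754 + 0.056538 = 0.2423. Pe*log2(M-1) = 0.04*log2(55) = 0.231254. Bound = H(Pe) + Pe*log2(M-1) = 0.185754 + 0.056538 + 0.231254 = 0.4735

0.4735 bits


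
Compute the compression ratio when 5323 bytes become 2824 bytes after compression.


Ratio = original / compressed = 5323 / 2824 = 1.8849

1.8849


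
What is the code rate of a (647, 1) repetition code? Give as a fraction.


Rate = k/n = 1/647

1/647


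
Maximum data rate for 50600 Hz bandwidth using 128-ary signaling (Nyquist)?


Rate = 2 * B * log2(M) = 2 * 50600 * 7.0 = 708400.0

708400.0 bps


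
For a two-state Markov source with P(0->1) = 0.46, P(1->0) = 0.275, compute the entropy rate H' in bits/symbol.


Stationary distribution: pi_0 = p10/(p01+p10) = 0.3741, pi_1 = 0.6259. Entropy rate H' = pi_0*H(p01) + pi_1*H(p10) = 0.3741*0.9954 + 0.6259*0.8485 = 0.9035

0.9035 bits/symbol


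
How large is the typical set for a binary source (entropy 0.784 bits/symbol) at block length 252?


log2|A_typical| = nH = 252 * 0.784 = 197.568, so |A_typical| ~ 2^197.568 = 2.978e+59

2.978e+59


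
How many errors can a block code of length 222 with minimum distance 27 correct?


Correction capability = floor((d-1)/2) = floor((27-1)/2) = 13

13 errors


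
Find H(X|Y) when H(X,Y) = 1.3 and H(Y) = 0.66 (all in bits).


H(X|Y) = H(X,Y) - H(Y) = 1.3 - 0.66 = 0.64

0.64 bits


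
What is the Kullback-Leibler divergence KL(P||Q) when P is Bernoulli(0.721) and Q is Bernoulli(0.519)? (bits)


KL = p*log2(p/q) + (1-p)*log2((1-p)/(1-q)) = 0.721*log2(0.721/0.519) + 0.279*log2(0.279/0.481) = 0.1227

0.1227 bits


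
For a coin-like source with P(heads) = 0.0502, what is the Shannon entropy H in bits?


H = -p*log2(p) - (1-p)*log2(1-p). -0.0502*log2(0.0502) = 0.216672; -0.9498*log2(0.9498) = 0.070574. H = 0.216672 + 0.070574 = 0.2872

0.2872 bits


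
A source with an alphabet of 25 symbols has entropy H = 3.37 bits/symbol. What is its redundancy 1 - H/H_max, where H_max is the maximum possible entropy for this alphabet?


H_max = log2(K) = log2(25) = 4.6439 bits/symbol. Redundancy = 1 - H/H_max = 1 - 3.37/4.6439 = 1 - 0.7257 = 0.2743

0.2743


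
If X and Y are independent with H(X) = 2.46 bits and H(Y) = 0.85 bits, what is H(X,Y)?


For independent variables, H(X,Y) = H(X) + H(Y) = 2.46 + 0.85 = 3.31

3.31 bits


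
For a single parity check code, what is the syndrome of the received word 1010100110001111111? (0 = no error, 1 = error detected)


Syndrome = XOR of all bits = 1 XOR 0 XOR 1 XOR 0 XOR 1 XOR 0 XOR 0 XOR 1 XOR 1 XOR 0 XOR 0 XOR 0 XOR 1 XOR 1 XOR 1 XOR 1 XOR 1 XOR 1 XOR 1 = 0

0


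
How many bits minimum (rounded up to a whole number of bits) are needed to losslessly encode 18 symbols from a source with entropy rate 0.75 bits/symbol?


Minimum bits >= n * H = 18 * 0.75 = 13.5, rounded up to a whole number of bits = 14

14 bits


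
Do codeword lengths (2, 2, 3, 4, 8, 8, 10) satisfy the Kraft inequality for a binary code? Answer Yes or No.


Kraft sum = sum(2^(-l_i)) = 0.6963, need <= 1. Result: satisfied (a binary prefix-free code with these lengths exists)

Yes


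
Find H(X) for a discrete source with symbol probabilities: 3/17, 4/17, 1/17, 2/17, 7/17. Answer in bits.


H = -sum(p_i * log2(p_i)). Terms: -(3/17)*log2(3/17) = 0.441618; -(4/17)*log2(4/17) = 0.491168; -(1/17)*log2(1/17) = 0.240439; -(2/17)*log2(2/17) = 0.363231; -(7/17)*log2(7/17) = 0.527103. H = 0.441618 + 0.491168 + 0.240439 + 0.363231 + 0.527103 = 2.0636

2.0636 bits


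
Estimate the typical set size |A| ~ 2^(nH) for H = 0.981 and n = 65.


log2|A_typical| = nH = 65 * 0.981 = 63.765, so |A_typical| ~ 2^63.765 = 1.567e+19

1.567e+19


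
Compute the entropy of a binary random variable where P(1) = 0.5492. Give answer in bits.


H = -p*log2(p) - (1-p)*log2(1-p). -0.5492*log2(0.5492) = 0.474836; -0.4508*log2(0.4508) = 0.518168. H = 0.474836 + 0.518168 = 0.993

0.993 bits


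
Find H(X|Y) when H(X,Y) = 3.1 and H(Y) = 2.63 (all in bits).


H(X|Y) = H(X,Y) - H(Y) = 3.1 - 2.63 = 0.47

0.47 bits


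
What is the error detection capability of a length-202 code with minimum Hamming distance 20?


Detection capability = d_min - 1 = 20 - 1 = 19

19 errors


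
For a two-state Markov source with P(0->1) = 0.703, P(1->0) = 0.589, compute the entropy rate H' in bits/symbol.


Stationary distribution: pi_0 = p10/(p01+p10) = 0.4559, pi_1 = 0.5441. Entropy rate H' = pi_0*H(p01) + pi_1*H(p10) = 0.4559*0.8776 + 0.5441*0.977 = 0.9317

0.9317 bits/symbol


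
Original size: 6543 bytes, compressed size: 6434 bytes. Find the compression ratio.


Ratio = original / compressed = 6543 / 6434 = 1.0169

1.0169


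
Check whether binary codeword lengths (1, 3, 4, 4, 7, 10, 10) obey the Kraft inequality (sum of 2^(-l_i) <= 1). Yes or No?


Kraft sum = sum(2^(-l_i)) = 0.7598, need <= 1. Result: satisfied (a binary prefix-free code with these lengths exists)

Yes


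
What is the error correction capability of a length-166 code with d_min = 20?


Correction capability = floor((d-1)/2) = floor((20-1)/2) = 9

9 errors


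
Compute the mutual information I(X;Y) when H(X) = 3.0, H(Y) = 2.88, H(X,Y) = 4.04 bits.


I(X;Y) = H(X) + H(Y) - H(X,Y) = 3.0 + 2.88 - 4.04 = 1.84

1.84 bits


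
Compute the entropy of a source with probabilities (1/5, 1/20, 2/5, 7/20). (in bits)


H = -sum(p_i * log2(p_i)). Terms: -(1/5)*log2(1/5) = 0.464386; -(1/20)*log2(1/20) = 0.216096; -(2/5)*log2(2/5) = 0.528771; -(7/20)*log2(7/20) = 0.530101. H = 0.464386 + 0.216096 + 0.528771 + 0.530101 = 1.7394

1.7394 bits


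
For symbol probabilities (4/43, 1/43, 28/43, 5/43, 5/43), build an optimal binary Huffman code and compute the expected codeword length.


Huffman construction (repeatedly merge the two least-probable nodes; each merge adds 1 bit to every symbol beneath it): 1/43 + 4/43 = 5/43; 5/43 + 5/43 = 10/43; 5/43 + 10/43 = 15/43; 15/43 + 28/43 = 1. Resulting codeword lengths (in the order the probabilities were given): (3, 3, 1, 3, 3). L_avg = sum(p_i * l_i) = 4/43*3 + 1/43*3 + 28/43*1 + 5/43*3 + 5/43*3 = 73/43 = 1.6977

1.6977 bits


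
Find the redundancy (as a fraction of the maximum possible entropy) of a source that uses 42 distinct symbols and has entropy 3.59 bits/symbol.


H_max = log2(K) = log2(42) = 5.3923 bits/symbol. Redundancy = 1 - H/H_max = 1 - 3.59/5.3923 = 1 - 0.6658 = 0.3342

0.3342


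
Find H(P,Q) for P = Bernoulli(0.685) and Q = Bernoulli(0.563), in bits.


H(P,Q) = -p*log2(q) - (1-p)*log2(1-q). -0.685*log2(0.563) = 0.567723; -0.315*log2(0.437) = 0.376203. H(P,Q) = 0.567723 + 0.376203 = 0.9439

0.9439 bits


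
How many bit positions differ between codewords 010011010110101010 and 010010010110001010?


Count differing positions: . . . . . ^ . . . . . . ^ . . . . . = 2 differences

2


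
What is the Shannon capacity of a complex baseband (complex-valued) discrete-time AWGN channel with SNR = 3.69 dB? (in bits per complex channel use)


SNR_linear = 10^(3.69/10) = 2.3388; C = log2(1 + SNR_linear) = log2(1 + 2.3388) = 1.7393

1.7393 bits/channel use


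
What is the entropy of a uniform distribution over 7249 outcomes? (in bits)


H = log2(n) = log2(7249) = 12.8236

12.8236 bits


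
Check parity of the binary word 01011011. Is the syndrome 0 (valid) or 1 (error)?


Syndrome = XOR of all bits = 0 XOR 1 XOR 0 XOR 1 XOR 1 XOR 0 XOR 1 XOR 1 = 1

1


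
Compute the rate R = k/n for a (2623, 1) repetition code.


Rate = k/n = 1/2623

1/2623


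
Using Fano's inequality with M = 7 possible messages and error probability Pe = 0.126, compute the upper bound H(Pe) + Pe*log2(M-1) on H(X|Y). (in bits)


H(Pe) = -Pe*log2(Pe) - (1-Pe)*log2(1-Pe) = -0.126*log2(0.126) - 0.874*log2(0.874) = 0.376552 + 0.169814 = 0.5464. Pe*log2(M-1) = 0.126*log2(6) = 0.325705. Bound = H(Pe) + Pe*log2(M-1) = 0.376552 + 0.169814 + 0.325705 = 0.8721

0.8721 bits


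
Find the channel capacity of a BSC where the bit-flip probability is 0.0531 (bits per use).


H(p) = -p*log2(p) - (1-p)*log2(1-p) = -0.0531*log2(0.0531) - 0.9469*log2(0.9469) = 0.224886 + 0.074536 = 0.2994. C = 1 - H(p) = 1 - 0.2994 = 0.7006

0.7006 bits


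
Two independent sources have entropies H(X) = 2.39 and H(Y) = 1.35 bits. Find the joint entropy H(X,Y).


For independent variables, H(X,Y) = H(X) + H(Y) = 2.39 + 1.35 = 3.74

3.74 bits


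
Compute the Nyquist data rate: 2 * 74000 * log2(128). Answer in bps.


Rate = 2 * B * log2(M) = 2 * 74000 * 7.0 = 1036000.0

1036000.0 bps


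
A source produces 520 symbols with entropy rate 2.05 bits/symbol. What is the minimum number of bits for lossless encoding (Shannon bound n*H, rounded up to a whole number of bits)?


Minimum bits >= n * H = 520 * 2.05 = 1066.0, rounded up to a whole number of bits = 1066

1066 bits


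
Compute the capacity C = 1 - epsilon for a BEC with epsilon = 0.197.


C = 1 - epsilon = 1 - 0.197 = 0.803

0.803 bits


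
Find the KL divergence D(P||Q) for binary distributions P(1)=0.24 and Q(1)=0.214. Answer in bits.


KL = p*log2(p/q) + (1-p)*log2((1-p)/(1-q)) = 0.24*log2(0.24/0.214) + 0.76*log2(0.76/0.786) = 0.0028

0.0028 bits


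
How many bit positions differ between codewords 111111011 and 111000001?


Count differing positions: . . . ^ ^ ^ . ^ . = 4 differences

4


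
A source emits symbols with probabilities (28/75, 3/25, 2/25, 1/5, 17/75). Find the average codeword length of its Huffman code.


Huffman construction (repeatedly merge the two least-probable nodes; each merge adds 1 bit to every symbol beneath it): 2/25 + 3/25 = 1/5; 1/5 + 1/5 = 2/5; 17/75 + 28/75 = 3/5; 2/5 + 3/5 = 1. Resulting codeword lengths (in the order the probabilities were given): (2, 3, 3, 2, 2). L_avg = sum(p_i * l_i) = 28/75*2 + 3/25*3 + 2/25*3 + 1/5*2 + 17/75*2 = 11/5 = 2.2

2.2 bits


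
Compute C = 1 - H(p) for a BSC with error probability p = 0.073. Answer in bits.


H(p) = -p*log2(p) - (1-p)*log2(1-p) = -0.073*log2(0.073) - 0.927*log2(0.927) = 0.275645 + 0.101376 = 0.377. C = 1 - H(p) = 1 - 0.377 = 0.623

0.623 bits


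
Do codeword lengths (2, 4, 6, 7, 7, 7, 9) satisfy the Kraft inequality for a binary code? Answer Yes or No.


Kraft sum = sum(2^(-l_i)) = 0.3535, need <= 1. Result: satisfied (a binary prefix-free code with these lengths exists)

Yes


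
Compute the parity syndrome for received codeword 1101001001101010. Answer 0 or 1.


Syndrome = XOR of all bits = 1 XOR 1 XOR 0 XOR 1 XOR 0 XOR 0 XOR 1 XOR 0 XOR 0 XOR 1 XOR 1 XOR 0 XOR 1 XOR 0 XOR 1 XOR 0 = 0

0


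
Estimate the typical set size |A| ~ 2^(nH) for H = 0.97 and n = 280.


log2|A_typical| = nH = 280 * 0.97 = 271.6, so |A_typical| ~ 2^271.6 = 5.751e+81

5.751e+81


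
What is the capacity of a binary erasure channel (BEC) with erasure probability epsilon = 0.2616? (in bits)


C = 1 - epsilon = 1 - 0.2616 = 0.7384

0.7384 bits


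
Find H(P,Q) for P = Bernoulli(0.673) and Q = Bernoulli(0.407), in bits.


H(P,Q) = -p*log2(q) - (1-p)*log2(1-q). -0.673*log2(0.407) = 0.872813; -0.327*log2(0.593) = 0.246524. H(P,Q) = 0.872813 + 0.246524 = 1.1193

1.1193 bits


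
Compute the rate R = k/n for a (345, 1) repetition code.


Rate = k/n = 1/345

1/345


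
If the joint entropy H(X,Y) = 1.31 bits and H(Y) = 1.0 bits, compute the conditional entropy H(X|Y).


H(X|Y) = H(X,Y) - H(Y) = 1.31 - 1.0 = 0.31

0.31 bits


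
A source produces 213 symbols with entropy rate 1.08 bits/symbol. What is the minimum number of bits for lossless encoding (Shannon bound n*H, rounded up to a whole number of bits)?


Minimum bits >= n * H = 213 * 1.08 = 230.04, rounded up to a whole number of bits = 231

231 bits


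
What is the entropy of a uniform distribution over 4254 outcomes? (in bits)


H = log2(n) = log2(4254) = 12.0546

12.0546 bits


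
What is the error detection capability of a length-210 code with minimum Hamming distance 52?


Detection capability = d_min - 1 = 52 - 1 = 51

51 errors


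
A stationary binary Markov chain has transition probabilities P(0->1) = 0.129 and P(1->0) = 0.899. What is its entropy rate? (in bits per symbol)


Stationary distribution: pi_0 = p10/(p01+p10) = 0.8745, pi_1 = 0.1255. Entropy rate H' = pi_0*H(p01) + pi_1*H(p10) = 0.8745*0.5547 + 0.1255*0.4722 = 0.5443

0.5443 bits/symbol


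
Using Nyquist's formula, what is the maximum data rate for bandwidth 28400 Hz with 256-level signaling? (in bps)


Rate = 2 * B * log2(M) = 2 * 28400 * 8.0 = 454400.0

454400.0 bps


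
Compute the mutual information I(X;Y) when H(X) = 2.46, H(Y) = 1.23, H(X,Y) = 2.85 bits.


I(X;Y) = H(X) + H(Y) - H(X,Y) = 2.46 + 1.23 - 2.85 = 0.84

0.84 bits


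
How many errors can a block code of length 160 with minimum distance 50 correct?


Correction capability = floor((d-1)/2) = floor((50-1)/2) = 24

24 errors


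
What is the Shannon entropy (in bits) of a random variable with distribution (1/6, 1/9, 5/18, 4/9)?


H = -sum(p_i * log2(p_i)). Terms: -(1/6)*log2(1/6) = 0.430827; -(1/9)*log2(1/9) = 0.352214; -(5/18)*log2(5/18) = 0.513332; -(4/9)*log2(4/9) = 0.519967. H = 0.430827 + 0.352214 + 0.513332 + 0.519967 = 1.8163

1.8163 bits


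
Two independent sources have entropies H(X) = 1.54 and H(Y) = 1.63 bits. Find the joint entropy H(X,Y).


For independent variables, H(X,Y) = H(X) + H(Y) = 1.54 + 1.63 = 3.17

3.17 bits


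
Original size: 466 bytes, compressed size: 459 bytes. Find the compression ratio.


Ratio = original / compressed = 466 / 459 = 1.0153

1.0153


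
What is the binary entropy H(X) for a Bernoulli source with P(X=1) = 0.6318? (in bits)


H = -p*log2(p) - (1-p)*log2(1-p). -0.6318*log2(0.6318) = 0.418542; -0.3682*log2(0.3682) = 0.530738. H = 0.418542 + 0.530738 = 0.9493

0.9493 bits


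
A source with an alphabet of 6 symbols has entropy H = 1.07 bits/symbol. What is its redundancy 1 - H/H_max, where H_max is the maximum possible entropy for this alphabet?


H_max = log2(K) = log2(6) = 2.585 bits/symbol. Redundancy = 1 - H/H_max = 1 - 1.07/2.585 = 1 - 0.4139 = 0.5861

0.5861


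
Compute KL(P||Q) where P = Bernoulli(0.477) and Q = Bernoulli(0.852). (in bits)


KL = p*log2(p/q) + (1-p)*log2((1-p)/(1-q)) = 0.477*log2(0.477/0.852) + 0.523*log2(0.523/0.148) = 0.5533

0.5533 bits


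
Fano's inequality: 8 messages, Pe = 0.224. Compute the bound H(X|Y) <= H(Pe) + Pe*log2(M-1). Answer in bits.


H(Pe) = -Pe*log2(Pe) - (1-Pe)*log2(1-Pe) = -0.224*log2(0.224) - 0.776*log2(0.776) = 0.483488 + 0.283916 = 0.7674. Pe*log2(M-1) = 0.224*log2(7) = 0.628848. Bound = H(Pe) + Pe*log2(M-1) = 0.483488 + 0.283916 + 0.628848 = 1.3963

1.3963 bits


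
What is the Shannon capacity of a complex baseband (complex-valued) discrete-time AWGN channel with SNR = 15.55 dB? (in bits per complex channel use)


SNR_linear = 10^(15.55/10) = 35.8922; C = log2(1 + SNR_linear) = log2(1 + 35.8922) = 5.2052

5.2052 bits/channel use


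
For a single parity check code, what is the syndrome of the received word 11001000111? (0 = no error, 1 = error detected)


Syndrome = XOR of all bits = 1 XOR 1 XOR 0 XOR 0 XOR 1 XOR 0 XOR 0 XOR 0 XOR 1 XOR 1 XOR 1 = 0

0


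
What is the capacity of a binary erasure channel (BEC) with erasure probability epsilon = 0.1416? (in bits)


C = 1 - epsilon = 1 - 0.1416 = 0.8584

0.8584 bits


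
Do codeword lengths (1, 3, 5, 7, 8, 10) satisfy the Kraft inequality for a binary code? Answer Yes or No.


Kraft sum = sum(2^(-l_i)) = 0.6689, need <= 1. Result: satisfied (a binary prefix-free code with these lengths exists)

Yes


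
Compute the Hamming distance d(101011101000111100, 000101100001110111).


Count differing positions: ^ . ^ ^ ^ . . . ^ . . ^ . . ^ . ^ ^ = 9 differences

9


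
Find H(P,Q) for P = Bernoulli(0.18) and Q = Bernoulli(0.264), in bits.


H(P,Q) = -p*log2(q) - (1-p)*log2(1-q). -0.18*log2(0.264) = 0.345850; -0.82*log2(0.736) = 0.362622. H(P,Q) = 0.345850 + 0.362622 = 0.7085

0.7085 bits


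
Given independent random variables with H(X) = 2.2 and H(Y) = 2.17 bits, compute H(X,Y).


For independent variables, H(X,Y) = H(X) + H(Y) = 2.2 + 2.17 = 4.37

4.37 bits


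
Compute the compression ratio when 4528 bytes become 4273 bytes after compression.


Ratio = original / compressed = 4528 / 4273 = 1.0597

1.0597


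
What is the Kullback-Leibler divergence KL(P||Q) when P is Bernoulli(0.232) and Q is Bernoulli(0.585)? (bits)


KL = p*log2(p/q) + (1-p)*log2((1-p)/(1-q)) = 0.232*log2(0.232/0.585) + 0.768*log2(0.768/0.415) = 0.3724

0.3724 bits


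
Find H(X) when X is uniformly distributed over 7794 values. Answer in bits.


H = log2(n) = log2(7794) = 12.9281

12.9281 bits


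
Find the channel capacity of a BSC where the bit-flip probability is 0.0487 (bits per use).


H(p) = -p*log2(p) - (1-p)*log2(1-p) = -0.0487*log2(0.0487) - 0.9513*log2(0.9513) = 0.212329 + 0.068520 = 0.2808. C = 1 - H(p) = 1 - 0.2808 = 0.7192

0.7192 bits


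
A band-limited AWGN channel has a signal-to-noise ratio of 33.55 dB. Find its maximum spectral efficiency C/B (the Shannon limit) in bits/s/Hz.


SNR_linear = 10^(33.55/10) = 2264.6443; C/B = log2(1 + SNR_linear) = log2(1 + 2264.6443) = 11.1457

11.1457 bits/s/Hz


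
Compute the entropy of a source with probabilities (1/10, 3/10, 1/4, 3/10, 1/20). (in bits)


H = -sum(p_i * log2(p_i)). Terms: -(1/10)*log2(1/10) = 0.332193; -(3/10)*log2(3/10) = 0.521090; -(1/4)*log2(1/4) = 0.500000; -(3/10)*log2(3/10) = 0.521090; -(1/20)*log2(1/20) = 0.216096. H = 0.332193 + 0.521090 + 0.500000 + 0.521090 + 0.216096 = 2.0905

2.0905 bits


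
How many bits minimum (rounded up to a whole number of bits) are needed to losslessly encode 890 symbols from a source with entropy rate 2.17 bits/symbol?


Minimum bits >= n * H = 890 * 2.17 = 1931.3, rounded up to a whole number of bits = 1932

1932 bits


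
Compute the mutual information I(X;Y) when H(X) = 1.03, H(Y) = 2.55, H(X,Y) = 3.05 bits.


I(X;Y) = H(X) + H(Y) - H(X,Y) = 1.03 + 2.55 - 3.05 = 0.53

0.53 bits


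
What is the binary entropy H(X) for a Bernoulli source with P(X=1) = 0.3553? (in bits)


H = -p*log2(p) - (1-p)*log2(1-p). -0.3553*log2(0.3553) = 0.530424; -0.6447*log2(0.6447) = 0.408289. H = 0.530424 + 0.408289 = 0.9387

0.9387 bits


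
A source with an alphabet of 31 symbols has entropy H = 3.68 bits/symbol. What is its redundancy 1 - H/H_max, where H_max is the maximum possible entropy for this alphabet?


H_max = log2(K) = log2(31) = 4.9542 bits/symbol. Redundancy = 1 - H/H_max = 1 - 3.68/4.9542 = 1 - 0.7428 = 0.2572

0.2572


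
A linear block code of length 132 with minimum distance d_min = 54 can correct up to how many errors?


Correction capability = floor((d-1)/2) = floor((54-1)/2) = 26

26 errors


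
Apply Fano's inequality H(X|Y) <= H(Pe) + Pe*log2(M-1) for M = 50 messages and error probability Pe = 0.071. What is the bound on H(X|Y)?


H(Pe) = -Pe*log2(Pe) - (1-Pe)*log2(1-Pe) = -0.071*log2(0.071) - 0.929*log2(0.929) = 0.270939 + 0.098706 = 0.3696. Pe*log2(M-1) = 0.071*log2(49) = 0.398644. Bound = H(Pe) + Pe*log2(M-1) = 0.270939 + 0.098706 + 0.398644 = 0.7683

0.7683 bits


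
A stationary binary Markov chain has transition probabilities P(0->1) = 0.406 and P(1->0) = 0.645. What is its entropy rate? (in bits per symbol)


Stationary distribution: pi_0 = p10/(p01+p10) = 0.6137, pi_1 = 0.3863. Entropy rate H' = pi_0*H(p01) + pi_1*H(p10) = 0.6137*0.9744 + 0.3863*0.9385 = 0.9605

0.9605 bits/symbol


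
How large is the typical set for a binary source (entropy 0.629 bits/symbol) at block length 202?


log2|A_typical| = nH = 202 * 0.629 = 127.058, so |A_typical| ~ 2^127.058 = 1.771e+38

1.771e+38


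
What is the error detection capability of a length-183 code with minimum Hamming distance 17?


Detection capability = d_min - 1 = 17 - 1 = 16

16 errors


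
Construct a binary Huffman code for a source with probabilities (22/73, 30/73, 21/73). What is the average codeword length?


Huffman construction (repeatedly merge the two least-probable nodes; each merge adds 1 bit to every symbol beneath it): 21/73 + 22/73 = 43/73; 30/73 + 43/73 = 1. Resulting codeword lengths (in the order the probabilities were given): (2, 1, 2). L_avg = sum(p_i * l_i) = 22/73*2 + 30/73*1 + 21/73*2 = 116/73 = 1.589

1.589 bits


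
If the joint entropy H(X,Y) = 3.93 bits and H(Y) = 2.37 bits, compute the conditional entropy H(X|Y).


H(X|Y) = H(X,Y) - H(Y) = 3.93 - 2.37 = 1.56

1.56 bits


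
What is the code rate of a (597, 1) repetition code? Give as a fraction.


Rate = k/n = 1/597

1/597


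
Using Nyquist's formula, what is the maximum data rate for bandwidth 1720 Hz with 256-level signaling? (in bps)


Rate = 2 * B * log2(M) = 2 * 1720 * 8.0 = 27520.0

27520.0 bps


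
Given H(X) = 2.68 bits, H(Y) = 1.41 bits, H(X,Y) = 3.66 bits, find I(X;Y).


I(X;Y) = H(X) + H(Y) - H(X,Y) = 2.68 + 1.41 - 3.66 = 0.43

0.43 bits


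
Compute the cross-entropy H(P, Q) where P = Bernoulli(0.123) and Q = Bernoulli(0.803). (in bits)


H(P,Q) = -p*log2(q) - (1-p)*log2(1-q). -0.123*log2(0.803) = 0.038933; -0.877*log2(0.197) = 2.055453. H(P,Q) = 0.038933 + 2.055453 = 2.0944

2.0944 bits


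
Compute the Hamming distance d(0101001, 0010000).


Count differing positions: . ^ ^ ^ . . ^ = 4 differences

4


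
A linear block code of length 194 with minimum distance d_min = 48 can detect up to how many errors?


Detection capability = d_min - 1 = 48 - 1 = 47

47 errors


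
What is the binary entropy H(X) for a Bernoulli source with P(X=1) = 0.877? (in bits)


H = -p*log2(p) - (1-p)*log2(1-p). -0.877*log2(0.877) = 0.166061; -0.123*log2(0.123) = 0.371862. H = 0.166061 + 0.371862 = 0.5379

0.5379 bits


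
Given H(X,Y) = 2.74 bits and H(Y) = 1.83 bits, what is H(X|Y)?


H(X|Y) = H(X,Y) - H(Y) = 2.74 - 1.83 = 0.91

0.91 bits


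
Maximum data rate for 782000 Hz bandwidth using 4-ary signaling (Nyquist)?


Rate = 2 * B * log2(M) = 2 * 782000 * 2.0 = 3128000.0

3128000.0 bps


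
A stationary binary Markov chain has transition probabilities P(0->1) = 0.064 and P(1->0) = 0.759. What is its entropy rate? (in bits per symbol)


Stationary distribution: pi_0 = p10/(p01+p10) = 0.9222, pi_1 = 0.0778. Entropy rate H' = pi_0*H(p01) + pi_1*H(p10) = 0.9222*0.3431 + 0.0778*0.7967 = 0.3784

0.3784 bits/symbol


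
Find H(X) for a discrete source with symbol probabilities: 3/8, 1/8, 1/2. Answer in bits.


H = -sum(p_i * log2(p_i)). Terms: -(3/8)*log2(3/8) = 0.530639; -(1/8)*log2(1/8) = 0.375000; -(1/2)*log2(1/2) = 0.500000. H = 0.530639 + 0.375000 + 0.500000 = 1.4056

1.4056 bits


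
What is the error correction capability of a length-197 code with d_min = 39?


Correction capability = floor((d-1)/2) = floor((39-1)/2) = 19

19 errors


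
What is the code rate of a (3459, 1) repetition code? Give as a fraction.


Rate = k/n = 1/3459

1/3459


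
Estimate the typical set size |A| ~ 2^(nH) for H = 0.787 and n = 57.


log2|A_typical| = nH = 57 * 0.787 = 44.859, so |A_typical| ~ 2^44.859 = 3.191e+13

3.191e+13


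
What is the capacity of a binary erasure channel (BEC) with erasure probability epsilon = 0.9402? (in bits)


C = 1 - epsilon = 1 - 0.9402 = 0.0598

0.0598 bits


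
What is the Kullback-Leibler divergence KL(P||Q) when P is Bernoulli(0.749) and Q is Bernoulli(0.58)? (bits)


KL = p*log2(p/q) + (1-p)*log2((1-p)/(1-q)) = 0.749*log2(0.749/0.58) + 0.251*log2(0.251/0.42) = 0.0899

0.0899 bits


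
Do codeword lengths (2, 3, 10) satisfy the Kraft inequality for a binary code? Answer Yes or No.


Kraft sum = sum(2^(-l_i)) = 0.376, need <= 1. Result: satisfied (a binary prefix-free code with these lengths exists)

Yes


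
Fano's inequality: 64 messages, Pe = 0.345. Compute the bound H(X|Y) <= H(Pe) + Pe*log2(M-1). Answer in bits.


H(Pe) = -Pe*log2(Pe) - (1-Pe)*log2(1-Pe) = -0.345*log2(0.345) - 0.655*log2(0.655) = 0.529689 + 0.399834 = 0.9295. Pe*log2(M-1) = 0.345*log2(63) = 2.062162. Bound = H(Pe) + Pe*log2(M-1) = 0.529689 + 0.399834 + 2.062162 = 2.9917

2.9917 bits


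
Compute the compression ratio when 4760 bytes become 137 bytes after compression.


Ratio = original / compressed = 4760 / 137 = 34.7445

34.7445


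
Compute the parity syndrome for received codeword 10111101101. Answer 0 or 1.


Syndrome = XOR of all bits = 1 XOR 0 XOR 1 XOR 1 XOR 1 XOR 1 XOR 0 XOR 1 XOR 1 XOR 0 XOR 1 = 0

0


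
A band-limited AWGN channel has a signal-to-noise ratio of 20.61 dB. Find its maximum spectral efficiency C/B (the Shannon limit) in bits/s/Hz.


SNR_linear = 10^(20.61/10) = 115.08; C/B = log2(1 + SNR_linear) = log2(1 + 115.08) = 6.859

6.859 bits/s/Hz


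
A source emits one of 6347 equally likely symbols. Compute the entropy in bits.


H = log2(n) = log2(6347) = 12.6319

12.6319 bits


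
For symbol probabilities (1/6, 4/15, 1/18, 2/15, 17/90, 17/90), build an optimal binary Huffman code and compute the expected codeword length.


Huffman construction (repeatedly merge the two least-probable nodes; each merge adds 1 bit to every symbol beneath it): 1/18 + 2/15 = 17/90; 1/6 + 17/90 = 16/45; 17/90 + 17/90 = 17/45; 4/15 + 16/45 = 28/45; 17/45 + 28/45 = 1. Resulting codeword lengths (in the order the probabilities were given): (3, 2, 3, 3, 3, 2). L_avg = sum(p_i * l_i) = 1/6*3 + 4/15*2 + 1/18*3 + 2/15*3 + 17/90*3 + 17/90*2 = 229/90 = 2.5444

2.5444 bits


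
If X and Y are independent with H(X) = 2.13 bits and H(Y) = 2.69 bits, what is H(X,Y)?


For independent variables, H(X,Y) = H(X) + H(Y) = 2.13 + 2.69 = 4.82

4.82 bits


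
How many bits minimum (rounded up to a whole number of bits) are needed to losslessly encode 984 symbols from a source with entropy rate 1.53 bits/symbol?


Minimum bits >= n * H = 984 * 1.53 = 1505.52, rounded up to a whole number of bits = 1506

1506 bits


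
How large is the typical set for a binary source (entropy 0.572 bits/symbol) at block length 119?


log2|A_typical| = nH = 119 * 0.572 = 68.068, so |A_typical| ~ 2^68.068 = 3.094e+20

3.094e+20


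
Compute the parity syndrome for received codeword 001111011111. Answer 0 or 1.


Syndrome = XOR of all bits = 0 XOR 0 XOR 1 XOR 1 XOR 1 XOR 1 XOR 0 XOR 1 XOR 1 XOR 1 XOR 1 XOR 1 = 1

1


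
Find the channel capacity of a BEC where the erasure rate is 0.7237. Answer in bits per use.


C = 1 - epsilon = 1 - 0.7237 = 0.2763

0.2763 bits


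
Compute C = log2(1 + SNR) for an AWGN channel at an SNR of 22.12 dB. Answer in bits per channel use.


SNR_linear = 10^(22.12/10) = 162.9296; C = log2(1 + SNR_linear) = log2(1 + 162.9296) = 7.3569

7.3569 bits/channel use


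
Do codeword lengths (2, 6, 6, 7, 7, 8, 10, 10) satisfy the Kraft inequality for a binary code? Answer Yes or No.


Kraft sum = sum(2^(-l_i)) = 0.3027, need <= 1. Result: satisfied (a binary prefix-free code with these lengths exists)

Yes


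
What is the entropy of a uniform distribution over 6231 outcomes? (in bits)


H = log2(n) = log2(6231) = 12.6052

12.6052 bits


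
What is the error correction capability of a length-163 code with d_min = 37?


Correction capability = floor((d-1)/2) = floor((37-1)/2) = 18

18 errors


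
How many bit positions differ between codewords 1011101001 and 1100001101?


Count differing positions: . ^ ^ ^ ^ . . ^ . . = 5 differences

5


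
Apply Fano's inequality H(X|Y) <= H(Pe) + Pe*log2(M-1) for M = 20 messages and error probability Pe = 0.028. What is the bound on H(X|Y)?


H(Pe) = -Pe*log2(Pe) - (1-Pe)*log2(1-Pe) = -0.028*log2(0.028) - 0.972*log2(0.972) = 0.144436 + 0.039825 = 0.1843. Pe*log2(M-1) = 0.028*log2(19) = 0.118942. Bound = H(Pe) + Pe*log2(M-1) = 0.144436 + 0.039825 + 0.118942 = 0.3032

0.3032 bits


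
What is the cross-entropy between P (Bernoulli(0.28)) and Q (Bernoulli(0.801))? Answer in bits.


H(P,Q) = -p*log2(q) - (1-p)*log2(1-q). -0.28*log2(0.801) = 0.089635; -0.72*log2(0.199) = 1.676995. H(P,Q) = 0.089635 + 1.676995 = 1.7666

1.7666 bits


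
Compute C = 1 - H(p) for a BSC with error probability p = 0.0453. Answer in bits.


H(p) = -p*log2(p) - (1-p)*log2(1-p) = -0.0453*log2(0.0453) - 0.9547*log2(0.9547) = 0.202235 + 0.063851 = 0.2661. C = 1 - H(p) = 1 - 0.2661 = 0.7339

0.7339 bits


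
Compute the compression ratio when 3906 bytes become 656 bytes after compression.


Ratio = original / compressed = 3906 / 656 = 5.9543

5.9543


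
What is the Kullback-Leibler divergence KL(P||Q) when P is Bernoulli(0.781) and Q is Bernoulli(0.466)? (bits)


KL = p*log2(p/q) + (1-p)*log2((1-p)/(1-q)) = 0.781*log2(0.781/0.466) + 0.219*log2(0.219/0.534) = 0.3002

0.3002 bits


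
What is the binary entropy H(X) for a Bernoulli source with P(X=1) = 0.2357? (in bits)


H = -p*log2(p) - (1-p)*log2(1-p). -0.2357*log2(0.2357) = 0.491429; -0.7643*log2(0.7643) = 0.296387. H = 0.491429 + 0.296387 = 0.7878

0.7878 bits


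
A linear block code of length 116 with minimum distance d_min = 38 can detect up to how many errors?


Detection capability = d_min - 1 = 38 - 1 = 37

37 errors


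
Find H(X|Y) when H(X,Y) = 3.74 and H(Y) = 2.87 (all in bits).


H(X|Y) = H(X,Y) - H(Y) = 3.74 - 2.87 = 0.87

0.87 bits


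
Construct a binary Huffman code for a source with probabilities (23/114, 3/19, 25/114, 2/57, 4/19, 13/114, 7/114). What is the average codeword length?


Huffman construction (repeatedly merge the two least-probable nodes; each merge adds 1 bit to every symbol beneath it): 2/57 + 7/114 = 11/114; 11/114 + 13/114 = 4/19; 3/19 + 23/114 = 41/114; 4/19 + 4/19 = 8/19; 25/114 + 41/114 = 11/19; 8/19 + 11/19 = 1. Resulting codeword lengths (in the order the probabilities were given): (3, 3, 2, 4, 2, 3, 4). L_avg = sum(p_i * l_i) = 23/114*3 + 3/19*3 + 25/114*2 + 2/57*4 + 4/19*2 + 13/114*3 + 7/114*4 = 8/3 = 2.6667

2.6667 bits


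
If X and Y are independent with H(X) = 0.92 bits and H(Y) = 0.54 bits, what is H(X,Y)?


For independent variables, H(X,Y) = H(X) + H(Y) = 0.92 + 0.54 = 1.46

1.46 bits


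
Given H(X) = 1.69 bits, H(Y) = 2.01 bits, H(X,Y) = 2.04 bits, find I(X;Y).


I(X;Y) = H(X) + H(Y) - H(X,Y) = 1.69 + 2.01 - 2.04 = 1.66

1.66 bits


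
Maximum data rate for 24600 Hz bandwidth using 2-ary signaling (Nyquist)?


Rate = 2 * B * log2(M) = 2 * 24600 * 1.0 = 49200.0

49200.0 bps


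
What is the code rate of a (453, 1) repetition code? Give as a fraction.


Rate = k/n = 1/453

1/453


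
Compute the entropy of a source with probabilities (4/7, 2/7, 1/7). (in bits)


H = -sum(p_i * log2(p_i)). Terms: -(4/7)*log2(4/7) = 0.461346; -(2/7)*log2(2/7) = 0.516387; -(1/7)*log2(1/7) = 0.401051. H = 0.461346 + 0.516387 + 0.401051 = 1.3788

1.3788 bits


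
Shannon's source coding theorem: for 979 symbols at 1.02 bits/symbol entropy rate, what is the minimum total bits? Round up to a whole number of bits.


Minimum bits >= n * H = 979 * 1.02 = 998.58, rounded up to a whole number of bits = 999

999 bits


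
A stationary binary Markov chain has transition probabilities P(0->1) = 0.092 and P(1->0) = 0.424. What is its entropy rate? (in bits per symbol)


Stationary distribution: pi_0 = p10/(p01+p10) = 0.8217, pi_1 = 0.1783. Entropy rate H' = pi_0*H(p01) + pi_1*H(p10) = 0.8217*0.4431 + 0.1783*0.9833 = 0.5394

0.5394 bits/symbol


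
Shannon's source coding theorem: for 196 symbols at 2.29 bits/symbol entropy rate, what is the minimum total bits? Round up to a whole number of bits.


Minimum bits >= n * H = 196 * 2.29 = 448.84, rounded up to a whole number of bits = 449

449 bits


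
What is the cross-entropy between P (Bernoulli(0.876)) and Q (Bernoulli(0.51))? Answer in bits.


H(P,Q) = -p*log2(q) - (1-p)*log2(1-q). -0.876*log2(0.51) = 0.850973; -0.124*log2(0.49) = 0.127614. H(P,Q) = 0.850973 + 0.127614 = 0.9786

0.9786 bits


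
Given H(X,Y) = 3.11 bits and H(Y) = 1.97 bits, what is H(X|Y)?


H(X|Y) = H(X,Y) - H(Y) = 3.11 - 1.97 = 1.14

1.14 bits


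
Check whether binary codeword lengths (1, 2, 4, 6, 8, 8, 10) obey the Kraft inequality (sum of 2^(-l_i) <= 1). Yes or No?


Kraft sum = sum(2^(-l_i)) = 0.8369, need <= 1. Result: satisfied (a binary prefix-free code with these lengths exists)

Yes


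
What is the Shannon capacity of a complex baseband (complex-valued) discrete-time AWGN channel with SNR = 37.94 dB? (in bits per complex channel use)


SNR_linear = 10^(37.94/10) = 6223.0029; C = log2(1 + SNR_linear) = log2(1 + 6223.0029) = 12.6036

12.6036 bits/channel use


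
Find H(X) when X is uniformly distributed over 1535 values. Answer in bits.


H = log2(n) = log2(1535) = 10.584

10.584 bits


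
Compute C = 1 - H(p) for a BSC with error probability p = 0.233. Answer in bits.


H(p) = -p*log2(p) - (1-p)*log2(1-p) = -0.233*log2(0.233) - 0.767*log2(0.767) = 0.489672 + 0.293532 = 0.7832. C = 1 - H(p) = 1 - 0.7832 = 0.2168

0.2168 bits


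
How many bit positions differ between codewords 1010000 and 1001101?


Count differing positions: . . ^ ^ ^ . ^ = 4 differences

4


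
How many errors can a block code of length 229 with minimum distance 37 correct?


Correction capability = floor((d-1)/2) = floor((37-1)/2) = 18

18 errors


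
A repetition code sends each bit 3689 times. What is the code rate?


Rate = k/n = 1/3689

1/3689


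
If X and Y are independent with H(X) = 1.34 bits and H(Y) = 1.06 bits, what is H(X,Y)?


For independent variables, H(X,Y) = H(X) + H(Y) = 1.34 + 1.06 = 2.4

2.4 bits


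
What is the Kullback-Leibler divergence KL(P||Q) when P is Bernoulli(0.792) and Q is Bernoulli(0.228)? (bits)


KL = p*log2(p/q) + (1-p)*log2((1-p)/(1-q)) = 0.792*log2(0.792/0.228) + 0.208*log2(0.208/0.772) = 1.0293

1.0293 bits


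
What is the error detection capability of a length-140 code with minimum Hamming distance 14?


Detection capability = d_min - 1 = 14 - 1 = 13

13 errors


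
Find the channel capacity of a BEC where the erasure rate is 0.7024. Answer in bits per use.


C = 1 - epsilon = 1 - 0.7024 = 0.2976

0.2976 bits


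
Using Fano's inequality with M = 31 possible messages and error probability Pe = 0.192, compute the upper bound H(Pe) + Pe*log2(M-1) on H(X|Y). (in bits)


H(Pe) = -Pe*log2(Pe) - (1-Pe)*log2(1-Pe) = -0.192*log2(0.192) - 0.808*log2(0.808) = 0.457118 + 0.248519 = 0.7056. Pe*log2(M-1) = 0.192*log2(30) = 0.942123. Bound = H(Pe) + Pe*log2(M-1) = 0.457118 + 0.248519 + 0.942123 = 1.6478

1.6478 bits
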